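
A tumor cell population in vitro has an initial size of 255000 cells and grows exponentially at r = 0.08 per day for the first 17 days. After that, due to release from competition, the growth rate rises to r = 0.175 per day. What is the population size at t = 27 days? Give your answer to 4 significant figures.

5717000 cells

Phase 1: N(17) = 255000·e^(0.08×17) = 255000·e^1.36 = 993529.
Phase 2 runs for 27 − 17 = 10 days at r = 0.175.
N(27) = 993529·e^(0.175×10) = 993529·e^1.75 = 5.717366×10^6.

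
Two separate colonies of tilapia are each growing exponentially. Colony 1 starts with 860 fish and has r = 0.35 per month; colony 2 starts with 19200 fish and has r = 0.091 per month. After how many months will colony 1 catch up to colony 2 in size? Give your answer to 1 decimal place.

Set 860·e^(0.35t) = 19200·e^(0.091t).
e^((0.35 − 0.091)t) = 19200/860 → e^(0.259·t) = 22.326.
0.259·t = ln(22.326) = 3.1057, so t = 3.1057/0.259 = 11.991.

12.0 months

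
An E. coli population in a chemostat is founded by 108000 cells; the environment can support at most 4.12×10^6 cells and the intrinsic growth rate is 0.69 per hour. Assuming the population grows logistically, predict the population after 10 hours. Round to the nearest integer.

3971324 cells

A = (K − N₀)/N₀ = (4.12×10^6 − 108000)/108000 = 37.148.
N(t) = K/(1 + A·e^(−rt)) = 4.12×10^6/(1 + 37.148×e^(−0.69×10)).
e^(−6.9) = 0.0010078; denominator = 1 + 37.148×0.0010078 = 1.0374.
N = 4.12×10^6/1.0374 = 3.971324×10^6.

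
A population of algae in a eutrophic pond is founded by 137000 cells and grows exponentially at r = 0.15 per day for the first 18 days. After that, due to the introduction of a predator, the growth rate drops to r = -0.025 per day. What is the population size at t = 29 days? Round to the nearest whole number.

Phase 1: N(18) = 137000·e^(0.15×18) = 137000·e^2.7 = 2.038523×10^6.
Phase 2 runs for 29 − 18 = 11 days at r = -0.025.
N(29) = 2.038523×10^6·e^(-0.025×11) = 2.038523×10^6·e^-0.275 = 1.548405×10^6.

1548405 cells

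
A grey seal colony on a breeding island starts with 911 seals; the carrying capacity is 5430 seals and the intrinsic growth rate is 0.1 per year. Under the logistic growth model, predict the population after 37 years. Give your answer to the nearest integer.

A = (K − N₀)/N₀ = (5430 − 911)/911 = 4.9605.
N(t) = K/(1 + A·e^(−rt)) = 5430/(1 + 4.9605×e^(−0.1×37)).
e^(−3.7) = 0.024724; denominator = 1 + 4.9605×0.024724 = 1.1226.
N = 5430/1.1226 = 4836.81.

4837 seals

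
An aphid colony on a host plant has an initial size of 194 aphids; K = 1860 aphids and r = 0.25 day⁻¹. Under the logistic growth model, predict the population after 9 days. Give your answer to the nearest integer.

976 aphids

A = (K − N₀)/N₀ = (1860 − 194)/194 = 8.5876.
N(t) = K/(1 + A·e^(−rt)) = 1860/(1 + 8.5876×e^(−0.25×9)).
e^(−2.25) = 0.1054; denominator = 1 + 8.5876×0.1054 = 1.9051.
N = 1860/1.9051 = 976.312.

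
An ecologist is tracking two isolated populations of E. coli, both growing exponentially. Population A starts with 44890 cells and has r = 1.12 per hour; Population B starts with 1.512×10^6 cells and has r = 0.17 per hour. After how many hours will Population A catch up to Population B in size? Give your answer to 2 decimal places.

Set 44890·e^(1.12t) = 1.512×10^6·e^(0.17t).
e^((1.12 − 0.17)t) = 1.512×10^6/44890 → e^(0.95·t) = 33.682.
0.95·t = ln(33.682) = 3.517, so t = 3.517/0.95 = 3.7021.

3.70 hours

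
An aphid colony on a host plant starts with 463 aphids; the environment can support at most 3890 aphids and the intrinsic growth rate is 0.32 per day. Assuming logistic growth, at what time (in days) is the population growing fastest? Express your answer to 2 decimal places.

Logistic growth is fastest at N = K/2 = 1945.
A = (K − N₀)/N₀ = 7.4017. Set K/(1 + A·e^(−rt)) = K/2 → A·e^(−rt) = 1.
e^(−0.32t) = 1/7.4017 = 0.135104, so t = ln(7.4017)/0.32 = 2.0017/0.32 = 6.2554.

6.26 days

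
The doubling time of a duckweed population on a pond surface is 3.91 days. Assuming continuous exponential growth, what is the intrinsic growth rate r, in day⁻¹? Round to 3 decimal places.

r = ln(2)/t_d = 0.6931/3.91 = 0.17728.

0.177 per day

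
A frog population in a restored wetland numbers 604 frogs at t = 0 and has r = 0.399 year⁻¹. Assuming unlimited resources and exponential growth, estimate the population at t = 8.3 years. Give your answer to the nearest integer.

16569 frogs

N(t) = N₀·e^(rt) = 604 × e^(0.399×8.3) = 604 × e^3.312.
e^3.312 ≈ 27.432, so N ≈ 604 × 27.432 = 16568.8.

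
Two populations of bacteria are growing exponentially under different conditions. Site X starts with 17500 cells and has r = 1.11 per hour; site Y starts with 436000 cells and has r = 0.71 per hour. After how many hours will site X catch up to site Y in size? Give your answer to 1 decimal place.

Set 17500·e^(1.11t) = 436000·e^(0.71t).
e^((1.11 − 0.71)t) = 436000/17500 → e^(0.4·t) = 24.914.
0.4·t = ln(24.914) = 3.2154, so t = 3.2154/0.4 = 8.0386.

8.0 hours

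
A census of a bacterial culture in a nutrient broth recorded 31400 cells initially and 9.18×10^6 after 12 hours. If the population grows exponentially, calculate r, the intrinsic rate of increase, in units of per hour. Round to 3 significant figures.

0.473 per hour

From N(t) = N₀·e^(rt): e^(r·12) = 9.18×10^6/31400 = 292.36.
r·12 = ln(292.36) = 5.678, so r = 5.678/12 = 0.47316.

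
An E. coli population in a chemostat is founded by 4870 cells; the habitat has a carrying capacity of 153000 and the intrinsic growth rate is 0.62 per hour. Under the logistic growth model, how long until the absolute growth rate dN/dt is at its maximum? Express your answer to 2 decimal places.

Logistic growth is fastest at N = K/2 = 76500.
A = (K − N₀)/N₀ = 30.417. Set K/(1 + A·e^(−rt)) = K/2 → A·e^(−rt) = 1.
e^(−0.62t) = 1/30.417 = 0.0328765, so t = ln(30.417)/0.62 = 3.415/0.62 = 5.5081.

5.51 hours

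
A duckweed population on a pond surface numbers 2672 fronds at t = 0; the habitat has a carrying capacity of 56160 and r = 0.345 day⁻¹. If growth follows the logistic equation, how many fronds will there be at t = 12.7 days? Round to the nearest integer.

44915 fronds

A = (K − N₀)/N₀ = (56160 − 2672)/2672 = 20.018.
N(t) = K/(1 + A·e^(−rt)) = 56160/(1 + 20.018×e^(−0.345×12.7)).
e^(−4.381) = 0.012507; denominator = 1 + 20.018×0.012507 = 1.2504.
N = 56160/1.2504 = 44915.2.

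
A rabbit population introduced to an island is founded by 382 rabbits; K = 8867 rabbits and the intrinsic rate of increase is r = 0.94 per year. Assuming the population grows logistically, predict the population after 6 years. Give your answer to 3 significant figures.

A = (K − N₀)/N₀ = (8867 − 382)/382 = 22.212.
N(t) = K/(1 + A·e^(−rt)) = 8867/(1 + 22.212×e^(−0.94×6)).
e^(−5.64) = 0.0035529; denominator = 1 + 22.212×0.0035529 = 1.0789.
N = 8867/1.0789 = 8218.43.

8220 rabbits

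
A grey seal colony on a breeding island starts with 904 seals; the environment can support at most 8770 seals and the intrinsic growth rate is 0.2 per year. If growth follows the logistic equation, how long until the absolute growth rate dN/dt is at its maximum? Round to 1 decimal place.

Logistic growth is fastest at N = K/2 = 4385.
A = (K − N₀)/N₀ = 8.7013. Set K/(1 + A·e^(−rt)) = K/2 → A·e^(−rt) = 1.
e^(−0.2t) = 1/8.7013 = 0.114925, so t = ln(8.7013)/0.2 = 2.1635/0.2 = 10.817.

10.8 years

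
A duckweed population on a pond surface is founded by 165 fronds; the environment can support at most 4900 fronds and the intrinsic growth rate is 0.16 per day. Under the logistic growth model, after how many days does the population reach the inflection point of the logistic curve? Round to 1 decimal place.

Logistic growth is fastest at N = K/2 = 2450.
A = (K − N₀)/N₀ = 28.697. Set K/(1 + A·e^(−rt)) = K/2 → A·e^(−rt) = 1.
e^(−0.16t) = 1/28.697 = 0.0348469, so t = ln(28.697)/0.16 = 3.3568/0.16 = 20.98.

21.0 days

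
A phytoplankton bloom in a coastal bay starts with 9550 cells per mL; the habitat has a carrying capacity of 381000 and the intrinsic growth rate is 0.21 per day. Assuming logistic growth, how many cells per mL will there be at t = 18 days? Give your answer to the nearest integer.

A = (K − N₀)/N₀ = (381000 − 9550)/9550 = 38.895.
N(t) = K/(1 + A·e^(−rt)) = 381000/(1 + 38.895×e^(−0.21×18)).
e^(−3.78) = 0.022823; denominator = 1 + 38.895×0.022823 = 1.8877.
N = 381000/1.8877 = 201833.

201833 cells per mL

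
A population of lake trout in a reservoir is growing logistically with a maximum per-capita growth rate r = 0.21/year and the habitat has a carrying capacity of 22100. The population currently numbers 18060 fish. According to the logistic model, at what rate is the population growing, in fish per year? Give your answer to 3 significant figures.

693 fish per year

dN/dt = rN(1 − N/K) = 0.21 × 18060 × (1 − 18060/22100).
1 − 18060/22100 = 0.18281; dN/dt = 0.21 × 18060 × 0.18281 = 693.31.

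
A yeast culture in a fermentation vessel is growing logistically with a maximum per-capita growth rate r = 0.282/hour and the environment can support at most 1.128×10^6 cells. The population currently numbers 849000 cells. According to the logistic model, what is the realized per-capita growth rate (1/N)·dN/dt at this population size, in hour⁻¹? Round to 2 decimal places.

0.07 per hour

(1/N)·dN/dt = r(1 − N/K) = 0.282 × (1 − 849000/1.128×10^6).
= 0.282 × 0.24734 = 0.06975.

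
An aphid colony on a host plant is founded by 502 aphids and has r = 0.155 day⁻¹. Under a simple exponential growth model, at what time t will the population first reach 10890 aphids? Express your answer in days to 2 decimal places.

19.85 days

Set N₀·e^(rt) = 10890: e^(0.155·t) = 10890/502 = 21.693.
0.155·t = ln(21.693) = 3.077, so t = 3.077/0.155 = 19.852.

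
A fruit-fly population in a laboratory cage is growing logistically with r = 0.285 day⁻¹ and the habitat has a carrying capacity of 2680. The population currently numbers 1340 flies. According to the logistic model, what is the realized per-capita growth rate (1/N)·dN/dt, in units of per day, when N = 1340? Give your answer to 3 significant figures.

(1/N)·dN/dt = r(1 − N/K) = 0.285 × (1 − 1340/2680).
= 0.285 × 0.5 = 0.1425.

0.142 per day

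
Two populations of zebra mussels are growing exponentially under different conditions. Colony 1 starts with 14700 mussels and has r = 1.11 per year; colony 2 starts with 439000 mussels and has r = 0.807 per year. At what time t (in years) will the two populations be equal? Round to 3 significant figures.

Set 14700·e^(1.11t) = 439000·e^(0.807t).
e^((1.11 − 0.807)t) = 439000/14700 → e^(0.303·t) = 29.864.
0.303·t = ln(29.864) = 3.3967, so t = 3.3967/0.303 = 11.21.

11.2 years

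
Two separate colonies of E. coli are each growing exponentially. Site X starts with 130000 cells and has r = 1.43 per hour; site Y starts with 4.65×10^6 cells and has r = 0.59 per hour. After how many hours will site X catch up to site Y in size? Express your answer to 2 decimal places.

4.26 hours

Set 130000·e^(1.43t) = 4.65×10^6·e^(0.59t).
e^((1.43 − 0.59)t) = 4.65×10^6/130000 → e^(0.84·t) = 35.769.
0.84·t = ln(35.769) = 3.5771, so t = 3.5771/0.84 = 4.2584.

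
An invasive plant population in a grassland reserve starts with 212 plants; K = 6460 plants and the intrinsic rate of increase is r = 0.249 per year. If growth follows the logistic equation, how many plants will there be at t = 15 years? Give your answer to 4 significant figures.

3792 plants

A = (K − N₀)/N₀ = (6460 − 212)/212 = 29.472.
N(t) = K/(1 + A·e^(−rt)) = 6460/(1 + 29.472×e^(−0.249×15)).
e^(−3.735) = 0.023873; denominator = 1 + 29.472×0.023873 = 1.7036.
N = 6460/1.7036 = 3792.01.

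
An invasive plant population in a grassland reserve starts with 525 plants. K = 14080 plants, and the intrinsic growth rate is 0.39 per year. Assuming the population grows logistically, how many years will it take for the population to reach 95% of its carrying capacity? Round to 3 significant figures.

15.9 years

A = (K − N₀)/N₀ = (14080 − 525)/525 = 25.819.
Solve 14080/(1 + 25.819·e^(−0.39t)) = 13376: 1 + 25.819·e^(−0.39t) = 1.0526, so e^(−0.39t) = 0.00203848.
−0.39·t = ln(0.00203848) = -6.1956, so t = 6.1956/0.39 = 15.886.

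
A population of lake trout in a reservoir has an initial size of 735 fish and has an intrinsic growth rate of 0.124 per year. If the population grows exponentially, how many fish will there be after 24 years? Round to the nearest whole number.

14413 fish

N(t) = N₀·e^(rt) = 735 × e^(0.124×24) = 735 × e^2.976.
e^2.976 ≈ 19.609, so N ≈ 735 × 19.609 = 14412.8.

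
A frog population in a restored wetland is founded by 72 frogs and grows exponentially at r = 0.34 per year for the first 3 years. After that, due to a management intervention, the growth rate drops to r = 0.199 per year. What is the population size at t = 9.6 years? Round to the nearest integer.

743 frogs

Phase 1: N(3) = 72·e^(0.34×3) = 72·e^1.02 = 199.67.
Phase 2 runs for 9.6 − 3 = 6.6 years at r = 0.199.
N(9.6) = 199.67·e^(0.199×6.6) = 199.67·e^1.313 = 742.532.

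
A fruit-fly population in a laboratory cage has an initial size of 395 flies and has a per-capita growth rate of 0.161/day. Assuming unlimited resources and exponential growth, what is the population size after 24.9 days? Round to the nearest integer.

21759 flies

N(t) = N₀·e^(rt) = 395 × e^(0.161×24.9) = 395 × e^4.009.
e^4.009 ≈ 55.086, so N ≈ 395 × 55.086 = 21759.1.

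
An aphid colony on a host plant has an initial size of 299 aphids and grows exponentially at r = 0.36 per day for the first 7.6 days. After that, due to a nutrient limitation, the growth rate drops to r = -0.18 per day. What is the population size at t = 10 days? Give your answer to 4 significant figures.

Phase 1: N(7.6) = 299·e^(0.36×7.6) = 299·e^2.736 = 4612.12.
Phase 2 runs for 10 − 7.6 = 2.4 days at r = -0.18.
N(10) = 4612.12·e^(-0.18×2.4) = 4612.12·e^-0.432 = 2994.23.

2994 aphids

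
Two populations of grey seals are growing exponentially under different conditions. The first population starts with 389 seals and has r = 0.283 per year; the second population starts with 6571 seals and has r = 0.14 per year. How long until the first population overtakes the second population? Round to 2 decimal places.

Set 389·e^(0.283t) = 6571·e^(0.14t).
e^((0.283 − 0.14)t) = 6571/389 → e^(0.143·t) = 16.892.
0.143·t = ln(16.892) = 2.8268, so t = 2.8268/0.143 = 19.768.

19.77 years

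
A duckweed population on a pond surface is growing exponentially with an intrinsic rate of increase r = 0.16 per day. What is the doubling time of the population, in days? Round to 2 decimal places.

Doubling time t_d = ln(2)/r = 0.6931/0.16 = 4.3322.

4.33 days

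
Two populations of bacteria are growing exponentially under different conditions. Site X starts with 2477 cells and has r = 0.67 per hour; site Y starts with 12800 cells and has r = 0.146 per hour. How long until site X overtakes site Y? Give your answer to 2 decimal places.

Set 2477·e^(0.67t) = 12800·e^(0.146t).
e^((0.67 − 0.146)t) = 12800/2477 → e^(0.524·t) = 5.1675.
0.524·t = ln(5.1675) = 1.6424, so t = 1.6424/0.524 = 3.1343.

3.13 hours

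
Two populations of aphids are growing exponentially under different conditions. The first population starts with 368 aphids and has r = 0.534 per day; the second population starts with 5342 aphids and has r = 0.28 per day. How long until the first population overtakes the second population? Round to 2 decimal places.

Set 368·e^(0.534t) = 5342·e^(0.28t).
e^((0.534 − 0.28)t) = 5342/368 → e^(0.254·t) = 14.516.
0.254·t = ln(14.516) = 2.6753, so t = 2.6753/0.254 = 10.533.

10.53 days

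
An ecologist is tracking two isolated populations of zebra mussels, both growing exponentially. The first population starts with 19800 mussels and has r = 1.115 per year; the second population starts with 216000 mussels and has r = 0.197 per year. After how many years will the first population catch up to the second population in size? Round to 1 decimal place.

Set 19800·e^(1.115t) = 216000·e^(0.197t).
e^((1.115 − 0.197)t) = 216000/19800 → e^(0.918·t) = 10.909.
0.918·t = ln(10.909) = 2.3896, so t = 2.3896/0.918 = 2.603.

2.6 years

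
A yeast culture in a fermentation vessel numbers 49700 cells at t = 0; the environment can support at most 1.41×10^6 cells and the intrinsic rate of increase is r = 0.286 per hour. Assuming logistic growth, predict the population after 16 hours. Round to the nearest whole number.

A = (K − N₀)/N₀ = (1.41×10^6 − 49700)/49700 = 27.37.
N(t) = K/(1 + A·e^(−rt)) = 1.41×10^6/(1 + 27.37×e^(−0.286×16)).
e^(−4.576) = 0.010296; denominator = 1 + 27.37×0.010296 = 1.2818.
N = 1.41×10^6/1.2818 = 1.100012×10^6.

1100012 cells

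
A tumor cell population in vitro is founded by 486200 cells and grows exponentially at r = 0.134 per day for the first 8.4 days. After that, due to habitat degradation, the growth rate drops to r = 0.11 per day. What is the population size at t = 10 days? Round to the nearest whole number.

Phase 1: N(8.4) = 486200·e^(0.134×8.4) = 486200·e^1.126 = 1.4985×10^6.
Phase 2 runs for 10 − 8.4 = 1.6 days at r = 0.11.
N(10) = 1.4985×10^6·e^(0.11×1.6) = 1.4985×10^6·e^0.176 = 1.786869×10^6.

1786869 cells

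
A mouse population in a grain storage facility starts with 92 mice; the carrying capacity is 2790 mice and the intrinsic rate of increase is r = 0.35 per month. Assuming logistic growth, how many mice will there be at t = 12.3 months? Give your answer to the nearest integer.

1999 mice

A = (K − N₀)/N₀ = (2790 − 92)/92 = 29.326.
N(t) = K/(1 + A·e^(−rt)) = 2790/(1 + 29.326×e^(−0.35×12.3)).
e^(−4.305) = 0.013501; denominator = 1 + 29.326×0.013501 = 1.3959.
N = 2790/1.3959 = 1998.67.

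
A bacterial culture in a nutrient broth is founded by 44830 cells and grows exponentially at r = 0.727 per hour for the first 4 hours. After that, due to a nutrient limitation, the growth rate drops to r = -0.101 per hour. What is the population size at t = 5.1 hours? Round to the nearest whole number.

734932 cells

Phase 1: N(4) = 44830·e^(0.727×4) = 44830·e^2.908 = 821291.
Phase 2 runs for 5.1 − 4 = 1.1 hours at r = -0.101.
N(5.1) = 821291·e^(-0.101×1.1) = 821291·e^-0.1111 = 734932.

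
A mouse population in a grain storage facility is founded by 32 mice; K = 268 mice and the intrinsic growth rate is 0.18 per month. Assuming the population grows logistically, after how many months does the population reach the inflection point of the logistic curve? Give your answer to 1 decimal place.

11.1 months

Logistic growth is fastest at N = K/2 = 134.
A = (K − N₀)/N₀ = 7.375. Set K/(1 + A·e^(−rt)) = K/2 → A·e^(−rt) = 1.
e^(−0.18t) = 1/7.375 = 0.135593, so t = ln(7.375)/0.18 = 1.9981/0.18 = 11.101.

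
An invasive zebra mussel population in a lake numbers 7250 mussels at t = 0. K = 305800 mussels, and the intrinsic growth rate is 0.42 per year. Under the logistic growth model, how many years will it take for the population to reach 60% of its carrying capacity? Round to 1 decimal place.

9.8 years

A = (K − N₀)/N₀ = (305800 − 7250)/7250 = 41.179.
Solve 305800/(1 + 41.179·e^(−0.42t)) = 183480: 1 + 41.179·e^(−0.42t) = 1.6667, so e^(−0.42t) = 0.0161894.
−0.42·t = ln(0.0161894) = -4.1234, so t = 4.1234/0.42 = 9.8176.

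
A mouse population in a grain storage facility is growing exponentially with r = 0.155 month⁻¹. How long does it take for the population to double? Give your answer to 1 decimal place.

4.5 months

Doubling time t_d = ln(2)/r = 0.6931/0.155 = 4.4719.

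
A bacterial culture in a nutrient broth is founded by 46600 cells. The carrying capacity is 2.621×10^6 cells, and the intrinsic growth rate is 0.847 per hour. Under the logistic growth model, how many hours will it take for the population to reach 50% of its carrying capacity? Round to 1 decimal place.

4.7 hours

A = (K − N₀)/N₀ = (2.621×10^6 − 46600)/46600 = 55.245.
Solve 2.621×10^6/(1 + 55.245·e^(−0.847t)) = 1.3105×10^6: 1 + 55.245·e^(−0.847t) = 2, so e^(−0.847t) = 0.0181013.
−0.847·t = ln(0.0181013) = -4.0118, so t = 4.0118/0.847 = 4.7364.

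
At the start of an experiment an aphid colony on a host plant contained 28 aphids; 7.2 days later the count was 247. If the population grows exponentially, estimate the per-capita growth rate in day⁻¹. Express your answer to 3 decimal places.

0.302 per day

From N(t) = N₀·e^(rt): e^(r·7.2) = 247/28 = 8.8214.
r·7.2 = ln(8.8214) = 2.1772, so r = 2.1772/7.2 = 0.30239.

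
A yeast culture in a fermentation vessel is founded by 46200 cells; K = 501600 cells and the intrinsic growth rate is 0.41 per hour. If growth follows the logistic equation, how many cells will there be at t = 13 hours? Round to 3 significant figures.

479000 cells

A = (K − N₀)/N₀ = (501600 − 46200)/46200 = 9.8571.
N(t) = K/(1 + A·e^(−rt)) = 501600/(1 + 9.8571×e^(−0.41×13)).
e^(−5.33) = 0.0048441; denominator = 1 + 9.8571×0.0048441 = 1.0477.
N = 501600/1.0477 = 478741.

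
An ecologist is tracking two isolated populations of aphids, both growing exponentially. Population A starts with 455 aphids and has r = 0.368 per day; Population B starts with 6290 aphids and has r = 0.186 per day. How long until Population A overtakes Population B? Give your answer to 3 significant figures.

14.4 days

Set 455·e^(0.368t) = 6290·e^(0.186t).
e^((0.368 − 0.186)t) = 6290/455 → e^(0.182·t) = 13.824.
0.182·t = ln(13.824) = 2.6264, so t = 2.6264/0.182 = 14.431.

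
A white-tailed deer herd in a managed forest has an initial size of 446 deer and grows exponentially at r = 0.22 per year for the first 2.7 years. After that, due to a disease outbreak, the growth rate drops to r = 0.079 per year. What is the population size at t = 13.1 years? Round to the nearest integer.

1837 deer

Phase 1: N(2.7) = 446·e^(0.22×2.7) = 446·e^0.594 = 807.804.
Phase 2 runs for 13.1 − 2.7 = 10.4 years at r = 0.079.
N(13.1) = 807.804·e^(0.079×10.4) = 807.804·e^0.8216 = 1837.05.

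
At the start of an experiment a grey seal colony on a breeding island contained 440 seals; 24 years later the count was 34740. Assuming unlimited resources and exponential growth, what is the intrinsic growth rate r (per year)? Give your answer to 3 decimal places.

From N(t) = N₀·e^(rt): e^(r·24) = 34740/440 = 78.955.
r·24 = ln(78.955) = 4.3689, so r = 4.3689/24 = 0.18204.

0.182 per year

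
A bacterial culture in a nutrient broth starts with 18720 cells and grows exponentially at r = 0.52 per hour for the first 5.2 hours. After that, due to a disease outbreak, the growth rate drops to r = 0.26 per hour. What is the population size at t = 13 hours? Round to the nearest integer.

Phase 1: N(5.2) = 18720·e^(0.52×5.2) = 18720·e^2.704 = 279665.
Phase 2 runs for 13 − 5.2 = 7.8 hours at r = 0.26.
N(13) = 279665·e^(0.26×7.8) = 279665·e^2.028 = 2.125139×10^6.

2125139 cells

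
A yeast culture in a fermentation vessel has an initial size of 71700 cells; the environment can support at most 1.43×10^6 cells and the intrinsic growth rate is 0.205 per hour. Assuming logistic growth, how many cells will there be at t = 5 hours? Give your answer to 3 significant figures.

183000 cells

A = (K − N₀)/N₀ = (1.43×10^6 − 71700)/71700 = 18.944.
N(t) = K/(1 + A·e^(−rt)) = 1.43×10^6/(1 + 18.944×e^(−0.205×5)).
e^(−1.025) = 0.3588; denominator = 1 + 18.944×0.3588 = 7.7971.
N = 1.43×10^6/7.7971 = 183401.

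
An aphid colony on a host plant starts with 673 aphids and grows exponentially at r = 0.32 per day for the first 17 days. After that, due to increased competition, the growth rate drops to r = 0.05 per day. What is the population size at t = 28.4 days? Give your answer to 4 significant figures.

274200 aphids

Phase 1: N(17) = 673·e^(0.32×17) = 673·e^5.44 = 155088.
Phase 2 runs for 28.4 − 17 = 11.4 days at r = 0.05.
N(28.4) = 155088·e^(0.05×11.4) = 155088·e^0.57 = 274236.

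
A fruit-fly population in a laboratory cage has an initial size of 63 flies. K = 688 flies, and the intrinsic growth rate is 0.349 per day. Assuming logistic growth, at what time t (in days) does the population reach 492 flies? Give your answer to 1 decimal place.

9.2 days

A = (K − N₀)/N₀ = (688 − 63)/63 = 9.9206.
Solve 688/(1 + 9.9206·e^(−0.349t)) = 492: 1 + 9.9206·e^(−0.349t) = 1.3984, so e^(−0.349t) = 0.0401561.
−0.349·t = ln(0.0401561) = -3.215, so t = 3.215/0.349 = 9.212.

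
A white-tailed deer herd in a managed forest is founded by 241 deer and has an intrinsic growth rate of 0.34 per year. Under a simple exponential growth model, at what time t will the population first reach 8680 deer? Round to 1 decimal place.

Set N₀·e^(rt) = 8680: e^(0.34·t) = 8680/241 = 36.017.
0.34·t = ln(36.017) = 3.584, so t = 3.584/0.34 = 10.541.

10.5 years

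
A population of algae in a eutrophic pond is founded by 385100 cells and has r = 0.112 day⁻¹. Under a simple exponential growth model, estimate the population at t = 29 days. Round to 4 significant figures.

9912000 cells

N(t) = N₀·e^(rt) = 385100 × e^(0.112×29) = 385100 × e^3.248.
e^3.248 ≈ 25.739, so N ≈ 385100 × 25.739 = 9.912016×10^6.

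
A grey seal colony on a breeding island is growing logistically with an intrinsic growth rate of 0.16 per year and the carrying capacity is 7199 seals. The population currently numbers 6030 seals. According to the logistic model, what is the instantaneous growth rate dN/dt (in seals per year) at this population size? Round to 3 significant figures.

157 seals per year

dN/dt = rN(1 − N/K) = 0.16 × 6030 × (1 − 6030/7199).
1 − 6030/7199 = 0.16238; dN/dt = 0.16 × 6030 × 0.16238 = 156.67.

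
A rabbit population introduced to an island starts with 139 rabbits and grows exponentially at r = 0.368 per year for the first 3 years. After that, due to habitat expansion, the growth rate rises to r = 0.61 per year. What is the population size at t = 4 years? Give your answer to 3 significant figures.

Phase 1: N(3) = 139·e^(0.368×3) = 139·e^1.104 = 419.253.
Phase 2 runs for 4 − 3 = 1 years at r = 0.61.
N(4) = 419.253·e^(0.61×1) = 419.253·e^0.61 = 771.606.

772 rabbits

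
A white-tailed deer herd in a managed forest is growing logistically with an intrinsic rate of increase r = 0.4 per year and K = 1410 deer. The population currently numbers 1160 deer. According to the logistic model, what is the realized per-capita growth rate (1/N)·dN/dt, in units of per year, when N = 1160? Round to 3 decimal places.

(1/N)·dN/dt = r(1 − N/K) = 0.4 × (1 − 1160/1410).
= 0.4 × 0.1773 = 0.070922.

0.071 per year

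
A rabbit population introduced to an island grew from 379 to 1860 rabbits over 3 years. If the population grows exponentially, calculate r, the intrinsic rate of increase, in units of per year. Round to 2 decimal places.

From N(t) = N₀·e^(rt): e^(r·3) = 1860/379 = 4.9077.
r·3 = ln(4.9077) = 1.5908, so r = 1.5908/3 = 0.53027.

0.53 per year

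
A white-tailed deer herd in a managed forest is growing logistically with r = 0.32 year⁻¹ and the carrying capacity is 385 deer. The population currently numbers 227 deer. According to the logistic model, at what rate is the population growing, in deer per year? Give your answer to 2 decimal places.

29.81 deer per year

dN/dt = rN(1 − N/K) = 0.32 × 227 × (1 − 227/385).
1 − 227/385 = 0.41039; dN/dt = 0.32 × 227 × 0.41039 = 29.811.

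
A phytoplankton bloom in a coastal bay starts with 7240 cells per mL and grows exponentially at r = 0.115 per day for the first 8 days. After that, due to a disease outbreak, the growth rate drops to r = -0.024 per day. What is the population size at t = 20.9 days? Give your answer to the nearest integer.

13330 cells per mL

Phase 1: N(8) = 7240·e^(0.115×8) = 7240·e^0.92 = 18167.3.
Phase 2 runs for 20.9 − 8 = 12.9 days at r = -0.024.
N(20.9) = 18167.3·e^(-0.024×12.9) = 18167.3·e^-0.3096 = 13330.1.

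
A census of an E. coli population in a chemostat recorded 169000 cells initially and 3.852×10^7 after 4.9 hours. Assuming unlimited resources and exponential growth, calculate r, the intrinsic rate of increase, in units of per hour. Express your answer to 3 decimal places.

From N(t) = N₀·e^(rt): e^(r·4.9) = 3.852×10^7/169000 = 227.93.
r·4.9 = ln(227.93) = 5.429, so r = 5.429/4.9 = 1.108.

1.108 per hour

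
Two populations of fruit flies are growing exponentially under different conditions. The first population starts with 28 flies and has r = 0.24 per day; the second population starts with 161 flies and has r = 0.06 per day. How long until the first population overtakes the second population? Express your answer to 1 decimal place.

Set 28·e^(0.24t) = 161·e^(0.06t).
e^((0.24 − 0.06)t) = 161/28 → e^(0.18·t) = 5.75.
0.18·t = ln(5.75) = 1.7492, so t = 1.7492/0.18 = 9.7178.

9.7 days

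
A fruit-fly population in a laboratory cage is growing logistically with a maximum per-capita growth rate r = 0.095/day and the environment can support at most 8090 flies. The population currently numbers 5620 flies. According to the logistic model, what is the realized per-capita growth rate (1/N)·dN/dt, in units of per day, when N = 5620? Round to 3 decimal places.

0.029 per day

(1/N)·dN/dt = r(1 − N/K) = 0.095 × (1 − 5620/8090).
= 0.095 × 0.30532 = 0.029005.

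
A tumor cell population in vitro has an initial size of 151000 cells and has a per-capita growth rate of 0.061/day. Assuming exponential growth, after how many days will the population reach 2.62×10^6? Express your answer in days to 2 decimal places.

46.78 days

Set N₀·e^(rt) = 2.62×10^6: e^(0.061·t) = 2.62×10^6/151000 = 17.351.
0.061·t = ln(17.351) = 2.8536, so t = 2.8536/0.061 = 46.781.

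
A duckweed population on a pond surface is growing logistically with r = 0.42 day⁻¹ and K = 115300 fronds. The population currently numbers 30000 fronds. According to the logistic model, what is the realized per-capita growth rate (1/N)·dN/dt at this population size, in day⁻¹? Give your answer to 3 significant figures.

0.311 per day

(1/N)·dN/dt = r(1 − N/K) = 0.42 × (1 − 30000/115300).
= 0.42 × 0.73981 = 0.31072.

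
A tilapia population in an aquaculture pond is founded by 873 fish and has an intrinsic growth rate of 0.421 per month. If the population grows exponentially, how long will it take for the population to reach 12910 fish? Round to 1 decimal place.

Set N₀·e^(rt) = 12910: e^(0.421·t) = 12910/873 = 14.788.
0.421·t = ln(14.788) = 2.6938, so t = 2.6938/0.421 = 6.3986.

6.4 months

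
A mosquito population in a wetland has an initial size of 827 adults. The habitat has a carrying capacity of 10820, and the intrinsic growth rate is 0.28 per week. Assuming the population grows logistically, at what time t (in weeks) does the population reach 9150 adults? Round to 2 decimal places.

A = (K − N₀)/N₀ = (10820 − 827)/827 = 12.083.
Solve 10820/(1 + 12.083·e^(−0.28t)) = 9150: 1 + 12.083·e^(−0.28t) = 1.1825, so e^(−0.28t) = 0.0151045.
−0.28·t = ln(0.0151045) = -4.1928, so t = 4.1928/0.28 = 14.974.

14.97 weeks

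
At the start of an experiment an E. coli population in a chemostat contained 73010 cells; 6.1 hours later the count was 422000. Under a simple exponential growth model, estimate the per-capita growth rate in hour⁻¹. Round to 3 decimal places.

0.288 per hour

From N(t) = N₀·e^(rt): e^(r·6.1) = 422000/73010 = 5.78.
r·6.1 = ln(5.78) = 1.7544, so r = 1.7544/6.1 = 0.28761.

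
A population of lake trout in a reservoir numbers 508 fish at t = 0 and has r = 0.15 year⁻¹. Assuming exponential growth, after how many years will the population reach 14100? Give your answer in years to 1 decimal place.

22.2 years

Set N₀·e^(rt) = 14100: e^(0.15·t) = 14100/508 = 27.756.
0.15·t = ln(27.756) = 3.3234, so t = 3.3234/0.15 = 22.156.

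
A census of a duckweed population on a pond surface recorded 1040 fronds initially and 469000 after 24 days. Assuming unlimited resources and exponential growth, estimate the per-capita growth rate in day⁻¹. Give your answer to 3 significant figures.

From N(t) = N₀·e^(rt): e^(r·24) = 469000/1040 = 450.96.
r·24 = ln(450.96) = 6.1114, so r = 6.1114/24 = 0.25464.

0.255 per day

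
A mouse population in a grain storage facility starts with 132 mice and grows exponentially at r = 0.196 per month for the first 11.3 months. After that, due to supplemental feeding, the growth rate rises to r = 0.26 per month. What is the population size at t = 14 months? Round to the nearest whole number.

Phase 1: N(11.3) = 132·e^(0.196×11.3) = 132·e^2.215 = 1209.06.
Phase 2 runs for 14 − 11.3 = 2.7 months at r = 0.26.
N(14) = 1209.06·e^(0.26×2.7) = 1209.06·e^0.702 = 2439.63.

2440 mice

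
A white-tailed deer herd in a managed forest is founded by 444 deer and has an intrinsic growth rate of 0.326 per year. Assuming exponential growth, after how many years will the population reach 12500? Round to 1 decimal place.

Set N₀·e^(rt) = 12500: e^(0.326·t) = 12500/444 = 28.153.
0.326·t = ln(28.153) = 3.3377, so t = 3.3377/0.326 = 10.238.

10.2 years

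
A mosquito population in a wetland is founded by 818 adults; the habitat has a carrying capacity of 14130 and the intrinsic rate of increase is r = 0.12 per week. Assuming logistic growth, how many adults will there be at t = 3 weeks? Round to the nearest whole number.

1144 adults

A = (K − N₀)/N₀ = (14130 − 818)/818 = 16.274.
N(t) = K/(1 + A·e^(−rt)) = 14130/(1 + 16.274×e^(−0.12×3)).
e^(−0.36) = 0.69768; denominator = 1 + 16.274×0.69768 = 12.354.
N = 14130/12.354 = 1143.77.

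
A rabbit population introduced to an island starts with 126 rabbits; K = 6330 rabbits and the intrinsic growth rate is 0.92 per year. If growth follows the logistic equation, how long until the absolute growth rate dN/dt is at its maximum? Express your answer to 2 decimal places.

Logistic growth is fastest at N = K/2 = 3165.
A = (K − N₀)/N₀ = 49.238. Set K/(1 + A·e^(−rt)) = K/2 → A·e^(−rt) = 1.
e^(−0.92t) = 1/49.238 = 0.0203095, so t = ln(49.238)/0.92 = 3.8967/0.92 = 4.2355.

4.24 years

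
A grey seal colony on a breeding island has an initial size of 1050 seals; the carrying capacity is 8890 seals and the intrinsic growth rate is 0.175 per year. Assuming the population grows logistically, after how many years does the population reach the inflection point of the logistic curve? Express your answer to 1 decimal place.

11.5 years

Logistic growth is fastest at N = K/2 = 4445.
A = (K − N₀)/N₀ = 7.4667. Set K/(1 + A·e^(−rt)) = K/2 → A·e^(−rt) = 1.
e^(−0.175t) = 1/7.4667 = 0.133929, so t = ln(7.4667)/0.175 = 2.0104/0.175 = 11.488.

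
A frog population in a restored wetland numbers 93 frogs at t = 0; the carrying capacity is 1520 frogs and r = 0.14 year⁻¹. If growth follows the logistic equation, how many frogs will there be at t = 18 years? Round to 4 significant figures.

680.2 frogs

A = (K − N₀)/N₀ = (1520 − 93)/93 = 15.344.
N(t) = K/(1 + A·e^(−rt)) = 1520/(1 + 15.344×e^(−0.14×18)).
e^(−2.52) = 0.08046; denominator = 1 + 15.344×0.08046 = 2.2346.
N = 1520/2.2346 = 680.218.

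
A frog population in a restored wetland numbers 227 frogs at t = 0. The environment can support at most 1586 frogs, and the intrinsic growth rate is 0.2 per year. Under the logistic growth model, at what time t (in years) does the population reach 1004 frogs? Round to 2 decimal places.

11.67 years

A = (K − N₀)/N₀ = (1586 − 227)/227 = 5.9868.
Solve 1586/(1 + 5.9868·e^(−0.2t)) = 1004: 1 + 5.9868·e^(−0.2t) = 1.5797, so e^(−0.2t) = 0.0968268.
−0.2·t = ln(0.0968268) = -2.3348, so t = 2.3348/0.2 = 11.674.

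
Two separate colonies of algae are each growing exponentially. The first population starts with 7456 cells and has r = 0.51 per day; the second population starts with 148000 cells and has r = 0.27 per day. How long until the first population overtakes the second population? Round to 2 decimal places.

12.45 days

Set 7456·e^(0.51t) = 148000·e^(0.27t).
e^((0.51 − 0.27)t) = 148000/7456 → e^(0.24·t) = 19.85.
0.24·t = ln(19.85) = 2.9882, so t = 2.9882/0.24 = 12.451.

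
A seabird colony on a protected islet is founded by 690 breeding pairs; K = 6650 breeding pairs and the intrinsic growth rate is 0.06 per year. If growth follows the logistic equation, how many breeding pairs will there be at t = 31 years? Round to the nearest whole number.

2836 breeding pairs

A = (K − N₀)/N₀ = (6650 − 690)/690 = 8.6377.
N(t) = K/(1 + A·e^(−rt)) = 6650/(1 + 8.6377×e^(−0.06×31)).
e^(−1.86) = 0.15567; denominator = 1 + 8.6377×0.15567 = 2.3447.
N = 6650/2.3447 = 2836.24.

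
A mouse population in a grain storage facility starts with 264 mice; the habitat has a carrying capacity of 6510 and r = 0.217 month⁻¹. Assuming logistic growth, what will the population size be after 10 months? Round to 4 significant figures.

1759 mice

A = (K − N₀)/N₀ = (6510 − 264)/264 = 23.659.
N(t) = K/(1 + A·e^(−rt)) = 6510/(1 + 23.659×e^(−0.217×10)).
e^(−2.17) = 0.11418; denominator = 1 + 23.659×0.11418 = 3.7013.
N = 6510/3.7013 = 1758.82.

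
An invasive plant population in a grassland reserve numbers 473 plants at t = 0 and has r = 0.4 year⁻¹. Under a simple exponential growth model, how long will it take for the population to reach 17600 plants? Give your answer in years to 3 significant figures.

9.04 years

Set N₀·e^(rt) = 17600: e^(0.4·t) = 17600/473 = 37.209.
0.4·t = ln(37.209) = 3.6166, so t = 3.6166/0.4 = 9.0414.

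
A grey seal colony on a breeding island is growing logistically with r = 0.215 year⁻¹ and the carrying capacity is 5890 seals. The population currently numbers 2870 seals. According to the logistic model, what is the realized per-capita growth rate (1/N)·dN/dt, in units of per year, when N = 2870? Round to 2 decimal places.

(1/N)·dN/dt = r(1 − N/K) = 0.215 × (1 − 2870/5890).
= 0.215 × 0.51273 = 0.11024.

0.11 per year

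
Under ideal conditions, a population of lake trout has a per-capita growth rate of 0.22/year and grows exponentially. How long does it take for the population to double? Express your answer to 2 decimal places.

3.15 years

Doubling time t_d = ln(2)/r = 0.6931/0.22 = 3.1507.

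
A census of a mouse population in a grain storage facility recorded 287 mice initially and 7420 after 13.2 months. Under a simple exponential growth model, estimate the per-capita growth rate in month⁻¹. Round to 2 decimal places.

From N(t) = N₀·e^(rt): e^(r·13.2) = 7420/287 = 25.854.
r·13.2 = ln(25.854) = 3.2525, so r = 3.2525/13.2 = 0.2464.

0.25 per month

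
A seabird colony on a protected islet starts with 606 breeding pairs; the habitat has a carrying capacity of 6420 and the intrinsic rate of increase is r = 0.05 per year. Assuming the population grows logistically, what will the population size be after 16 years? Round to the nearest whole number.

A = (K − N₀)/N₀ = (6420 − 606)/606 = 9.5941.
N(t) = K/(1 + A·e^(−rt)) = 6420/(1 + 9.5941×e^(−0.05×16)).
e^(−0.8) = 0.44933; denominator = 1 + 9.5941×0.44933 = 5.3109.
N = 6420/5.3109 = 1208.84.

1209 breeding pairs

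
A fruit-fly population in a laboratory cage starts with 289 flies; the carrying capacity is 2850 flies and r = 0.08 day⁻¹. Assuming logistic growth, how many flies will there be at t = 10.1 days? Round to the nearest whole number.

A = (K − N₀)/N₀ = (2850 − 289)/289 = 8.8616.
N(t) = K/(1 + A·e^(−rt)) = 2850/(1 + 8.8616×e^(−0.08×10.1)).
e^(−0.808) = 0.44575; denominator = 1 + 8.8616×0.44575 = 4.95.
N = 2850/4.95 = 575.753.

576 flies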